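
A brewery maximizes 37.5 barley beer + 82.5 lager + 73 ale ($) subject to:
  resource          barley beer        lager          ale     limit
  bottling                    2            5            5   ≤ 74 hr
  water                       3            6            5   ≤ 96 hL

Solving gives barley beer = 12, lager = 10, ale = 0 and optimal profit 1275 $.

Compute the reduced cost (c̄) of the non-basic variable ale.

-2

At the optimum: bottling uses 74 of 74 (binding); water uses 96 of 96 (binding).
The binding rows give the dual system: 2·y_bottling + 3·y_water = 37.5 and 5·y_bottling + 6·y_water = 82.5.
This yields shadow prices y_bottling = 7.5, y_water = 7.5.
Reduced cost of ale: c₃ − yᵀa₃ = 73 − (7.5·5 + 7.5·5) = 73 − 75 = -2.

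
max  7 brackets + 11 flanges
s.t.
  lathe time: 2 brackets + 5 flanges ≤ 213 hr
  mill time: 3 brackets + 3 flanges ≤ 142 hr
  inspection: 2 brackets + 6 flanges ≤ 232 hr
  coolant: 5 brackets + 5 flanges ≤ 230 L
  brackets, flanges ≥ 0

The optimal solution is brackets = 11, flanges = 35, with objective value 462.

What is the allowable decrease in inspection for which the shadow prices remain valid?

Binding constraints: inspection, coolant. The basis is B = [[2,6],[5,5]] with det -20.
Per unit decrease in inspection, x* moves by d = (0.25, -0.25).
The basis stays optimal until flanges reaches 0; allowable decrease = 140 hr.

140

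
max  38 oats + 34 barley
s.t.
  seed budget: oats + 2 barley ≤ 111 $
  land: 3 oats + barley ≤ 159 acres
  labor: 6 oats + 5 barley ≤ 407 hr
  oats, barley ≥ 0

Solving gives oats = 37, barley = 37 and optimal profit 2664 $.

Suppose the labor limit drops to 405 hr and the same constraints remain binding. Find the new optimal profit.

Binding: seed budget and labor. Non-binding: land (11 unused).
Since land is not tight, its dual is 0.
From A_Bᵀ y = c: 1·y_seed budget + 6·y_labor = 38; 2·y_seed budget + 5·y_labor = 34.
This yields shadow prices y_seed budget = 2, y_labor = 6.
Δz = y_labor·Δb = 6 × (-2) = -12, so new z* = 2664 − 12 = 2652.

2652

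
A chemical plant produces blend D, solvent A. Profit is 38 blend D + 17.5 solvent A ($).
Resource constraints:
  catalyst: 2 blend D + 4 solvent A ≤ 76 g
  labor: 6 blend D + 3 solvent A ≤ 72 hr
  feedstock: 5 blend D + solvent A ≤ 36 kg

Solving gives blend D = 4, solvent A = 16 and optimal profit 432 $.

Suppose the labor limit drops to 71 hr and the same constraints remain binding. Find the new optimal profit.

426.5

Check each constraint at x*: catalyst 72/76 (slack 4); labor 72/72 (tight); feedstock 36/36 (tight).
Slack constraints have shadow price 0 (complementary slackness).
Dual feasibility on the basic columns requires 6·y_labor + 5·y_feedstock = 38, 3·y_labor + 1·y_feedstock = 17.5.
→ y_labor = 5.5 and y_feedstock = 1.
Δz = y_labor·Δb = 5.5 × (-1) = -5.5, so new z* = 432 − 5.5 = 426.5.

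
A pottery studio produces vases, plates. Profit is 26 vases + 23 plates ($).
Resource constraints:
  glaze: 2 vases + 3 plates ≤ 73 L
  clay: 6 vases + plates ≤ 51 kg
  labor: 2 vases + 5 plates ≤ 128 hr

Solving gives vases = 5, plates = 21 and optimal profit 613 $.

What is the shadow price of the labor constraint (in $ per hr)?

Check each constraint at x*: glaze 73/73 (tight); clay 51/51 (tight); labor 115/128 (slack 13).
Slack constraints have shadow price 0 (complementary slackness).
From A_Bᵀ y = c: 2·y_glaze + 6·y_clay = 26; 3·y_glaze + 1·y_clay = 23.
This yields shadow prices y_glaze = 7, y_clay = 2.
Shadow price of labor = 0.

0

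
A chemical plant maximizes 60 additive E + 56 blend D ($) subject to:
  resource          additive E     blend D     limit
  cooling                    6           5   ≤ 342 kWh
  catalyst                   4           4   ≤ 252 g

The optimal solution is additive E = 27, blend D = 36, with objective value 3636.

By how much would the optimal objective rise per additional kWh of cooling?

Check each constraint at x*: cooling 342/342 (tight); catalyst 252/252 (tight).
Dual feasibility on the basic columns requires 6·y_cooling + 4·y_catalyst = 60, 5·y_cooling + 4·y_catalyst = 56.
Solving: y_cooling = 4, y_catalyst = 9.
Shadow price of cooling = 4.

4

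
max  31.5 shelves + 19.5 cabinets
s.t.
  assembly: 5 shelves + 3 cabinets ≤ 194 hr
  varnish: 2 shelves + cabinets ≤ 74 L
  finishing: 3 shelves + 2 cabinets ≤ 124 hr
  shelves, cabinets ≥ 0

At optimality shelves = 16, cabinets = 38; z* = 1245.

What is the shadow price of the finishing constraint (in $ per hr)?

3

At the optimum: assembly uses 194 of 194 (binding); varnish uses 70 of 74 (slack = 4); finishing uses 124 of 124 (binding).
By complementary slackness, y = 0 for the non-binding constraint.
The binding rows give the dual system: 5·y_assembly + 3·y_finishing = 31.5 and 3·y_assembly + 2·y_finishing = 19.5.
→ y_assembly = 4.5 and y_finishing = 3.
Shadow price of finishing = 3.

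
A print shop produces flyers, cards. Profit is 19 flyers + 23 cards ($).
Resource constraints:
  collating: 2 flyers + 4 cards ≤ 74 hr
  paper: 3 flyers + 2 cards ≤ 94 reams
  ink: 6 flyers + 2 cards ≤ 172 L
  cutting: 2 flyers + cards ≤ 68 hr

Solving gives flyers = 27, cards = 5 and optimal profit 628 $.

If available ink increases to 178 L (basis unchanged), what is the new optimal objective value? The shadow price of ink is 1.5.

637

Δb = 6, so new z* = 628 + (1.5)·(6) = 628 + 9 = 637.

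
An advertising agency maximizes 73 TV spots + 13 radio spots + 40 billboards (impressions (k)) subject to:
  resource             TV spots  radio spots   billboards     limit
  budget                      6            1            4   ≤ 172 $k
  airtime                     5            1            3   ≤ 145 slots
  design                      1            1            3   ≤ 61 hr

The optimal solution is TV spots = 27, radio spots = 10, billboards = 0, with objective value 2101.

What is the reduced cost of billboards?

-7

At the optimum: budget uses 172 of 172 (binding); airtime uses 145 of 145 (binding); design uses 37 of 61 (slack = 24).
By complementary slackness, y = 0 for the non-binding constraint.
The binding rows give the dual system: 6·y_budget + 5·y_airtime = 73 and 1·y_budget + 1·y_airtime = 13.
Solving: y_budget = 8, y_airtime = 5.
Reduced cost of billboards: c₃ − yᵀa₃ = 40 − (8·4 + 5·3) = 40 − 47 = -7.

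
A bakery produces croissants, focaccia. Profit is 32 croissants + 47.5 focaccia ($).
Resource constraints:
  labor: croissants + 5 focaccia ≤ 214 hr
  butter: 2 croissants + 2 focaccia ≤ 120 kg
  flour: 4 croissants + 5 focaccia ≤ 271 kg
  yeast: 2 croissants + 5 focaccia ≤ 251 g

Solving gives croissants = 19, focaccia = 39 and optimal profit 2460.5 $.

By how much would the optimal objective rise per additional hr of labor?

Check each constraint at x*: labor 214/214 (tight); butter 116/120 (slack 4); flour 271/271 (tight); yeast 233/251 (slack 18).
Since butter, yeast are not tight, their duals are 0.
The binding rows give the dual system: 1·y_labor + 4·y_flour = 32 and 5·y_labor + 5·y_flour = 47.5.
Solving: y_labor = 2, y_flour = 7.5.
Shadow price of labor = 2.

2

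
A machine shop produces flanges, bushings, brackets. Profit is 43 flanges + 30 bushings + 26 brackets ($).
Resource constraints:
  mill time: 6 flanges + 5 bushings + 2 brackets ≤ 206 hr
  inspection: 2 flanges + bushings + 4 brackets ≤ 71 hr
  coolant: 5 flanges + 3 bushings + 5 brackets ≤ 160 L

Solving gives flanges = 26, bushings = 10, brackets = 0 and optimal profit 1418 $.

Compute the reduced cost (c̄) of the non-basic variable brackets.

Check each constraint at x*: mill time 206/206 (tight); inspection 62/71 (slack 9); coolant 160/160 (tight).
Slack constraints have shadow price 0 (complementary slackness).
The binding rows give the dual system: 6·y_mill time + 5·y_coolant = 43 and 5·y_mill time + 3·y_coolant = 30.
This yields shadow prices y_mill time = 3, y_coolant = 5.
Reduced cost of brackets: c₃ − yᵀa₃ = 26 − (3·2 + 5·5) = 26 − 31 = -5.

-5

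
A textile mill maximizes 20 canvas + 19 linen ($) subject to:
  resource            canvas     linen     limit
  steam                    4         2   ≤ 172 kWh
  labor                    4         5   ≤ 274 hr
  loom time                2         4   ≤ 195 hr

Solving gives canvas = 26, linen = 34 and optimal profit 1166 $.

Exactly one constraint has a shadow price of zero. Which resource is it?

loom time

steam: 172/172 (binding)
labor: 274/274 (binding)
loom time: 188/195 (slack 7)
By complementary slackness, a constraint with positive slack has shadow price 0 → loom time.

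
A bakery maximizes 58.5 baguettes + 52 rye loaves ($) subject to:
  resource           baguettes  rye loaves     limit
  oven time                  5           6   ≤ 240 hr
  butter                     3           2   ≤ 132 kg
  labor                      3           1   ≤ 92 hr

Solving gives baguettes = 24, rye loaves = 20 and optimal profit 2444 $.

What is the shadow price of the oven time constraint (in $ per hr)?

Check each constraint at x*: oven time 240/240 (tight); butter 112/132 (slack 20); labor 92/92 (tight).
Since butter is not tight, its dual is 0.
The binding rows give the dual system: 5·y_oven time + 3·y_labor = 58.5 and 6·y_oven time + 1·y_labor = 52.
This yields shadow prices y_oven time = 7.5, y_labor = 7.
Shadow price of oven time = 7.5.

7.5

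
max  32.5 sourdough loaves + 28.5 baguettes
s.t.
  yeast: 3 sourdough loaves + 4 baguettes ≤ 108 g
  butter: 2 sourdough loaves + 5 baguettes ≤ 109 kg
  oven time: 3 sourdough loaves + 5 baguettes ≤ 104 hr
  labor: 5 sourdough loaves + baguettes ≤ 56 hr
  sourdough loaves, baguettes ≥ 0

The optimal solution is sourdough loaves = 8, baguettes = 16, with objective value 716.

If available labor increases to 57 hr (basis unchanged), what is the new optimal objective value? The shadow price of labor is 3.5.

Δb = 1, so new z* = 716 + (3.5)·(1) = 716 + 3.5 = 719.5.

719.5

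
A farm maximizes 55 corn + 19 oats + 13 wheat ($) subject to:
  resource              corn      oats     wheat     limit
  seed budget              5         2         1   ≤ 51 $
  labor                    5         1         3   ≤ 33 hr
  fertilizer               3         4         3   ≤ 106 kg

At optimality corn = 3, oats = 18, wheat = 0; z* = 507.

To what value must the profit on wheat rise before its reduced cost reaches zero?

Binding: seed budget and labor. Non-binding: fertilizer (25 unused).
Since fertilizer is not tight, its dual is 0.
Dual feasibility on the basic columns requires 5·y_seed budget + 5·y_labor = 55, 2·y_seed budget + 1·y_labor = 19.
This yields shadow prices y_seed budget = 8, y_labor = 3.
wheat enters the basis when its profit ≥ yᵀa₃ = 8·1 + 3·3 = 17.

17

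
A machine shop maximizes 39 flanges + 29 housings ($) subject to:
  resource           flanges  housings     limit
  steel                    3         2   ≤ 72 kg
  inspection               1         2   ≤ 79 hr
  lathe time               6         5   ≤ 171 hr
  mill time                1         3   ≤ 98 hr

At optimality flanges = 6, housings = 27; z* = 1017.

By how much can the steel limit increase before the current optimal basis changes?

13.5

Binding constraints: steel, lathe time. The basis is B = [[3,2],[6,5]] with det 3.
Per unit increase in steel, x* moves by d = (1.6667, -2).
The basis stays optimal until housings reaches 0; allowable increase = 13.5 kg.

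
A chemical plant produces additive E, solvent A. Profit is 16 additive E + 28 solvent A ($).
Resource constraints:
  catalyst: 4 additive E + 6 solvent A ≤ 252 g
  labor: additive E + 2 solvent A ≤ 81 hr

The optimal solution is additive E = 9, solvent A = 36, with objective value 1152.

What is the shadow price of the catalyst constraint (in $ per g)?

Both catalyst and labor are binding at x*.
From A_Bᵀ y = c: 4·y_catalyst + 1·y_labor = 16; 6·y_catalyst + 2·y_labor = 28.
This yields shadow prices y_catalyst = 2, y_labor = 8.
Shadow price of catalyst = 2.

2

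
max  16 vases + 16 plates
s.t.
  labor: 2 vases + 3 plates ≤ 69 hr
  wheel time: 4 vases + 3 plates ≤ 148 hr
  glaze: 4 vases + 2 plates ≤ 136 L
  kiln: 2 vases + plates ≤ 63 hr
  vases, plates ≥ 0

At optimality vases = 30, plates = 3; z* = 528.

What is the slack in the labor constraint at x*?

0

labor used = 2·30 + 3·3 = 69; slack = 69 − 69 = 0.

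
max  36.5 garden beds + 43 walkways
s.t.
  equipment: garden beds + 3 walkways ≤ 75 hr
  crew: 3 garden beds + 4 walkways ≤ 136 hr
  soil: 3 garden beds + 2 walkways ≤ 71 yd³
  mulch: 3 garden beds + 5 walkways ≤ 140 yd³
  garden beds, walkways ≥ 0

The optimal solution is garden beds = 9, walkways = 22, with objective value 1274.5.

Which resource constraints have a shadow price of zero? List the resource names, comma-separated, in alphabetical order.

equipment: 75/75 (binding)
crew: 115/136 (slack 21)
soil: 71/71 (binding)
mulch: 137/140 (slack 3)
By complementary slackness, a constraint with positive slack has shadow price 0 → crew, mulch.

crew, mulch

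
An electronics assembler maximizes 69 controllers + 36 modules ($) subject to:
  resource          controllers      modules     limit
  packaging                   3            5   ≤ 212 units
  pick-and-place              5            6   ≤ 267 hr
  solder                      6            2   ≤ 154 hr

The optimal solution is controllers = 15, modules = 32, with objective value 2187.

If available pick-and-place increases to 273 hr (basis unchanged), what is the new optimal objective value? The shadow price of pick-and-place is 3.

Δb = 6, so new z* = 2187 + (3)·(6) = 2187 + 18 = 2205.

2205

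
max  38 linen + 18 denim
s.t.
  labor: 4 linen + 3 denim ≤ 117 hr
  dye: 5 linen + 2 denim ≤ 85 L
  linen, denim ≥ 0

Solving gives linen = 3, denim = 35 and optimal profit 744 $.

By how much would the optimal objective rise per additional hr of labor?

At the optimum: labor uses 117 of 117 (binding); dye uses 85 of 85 (binding).
From A_Bᵀ y = c: 4·y_labor + 5·y_dye = 38; 3·y_labor + 2·y_dye = 18.
→ y_labor = 2 and y_dye = 6.
Shadow price of labor = 2.

2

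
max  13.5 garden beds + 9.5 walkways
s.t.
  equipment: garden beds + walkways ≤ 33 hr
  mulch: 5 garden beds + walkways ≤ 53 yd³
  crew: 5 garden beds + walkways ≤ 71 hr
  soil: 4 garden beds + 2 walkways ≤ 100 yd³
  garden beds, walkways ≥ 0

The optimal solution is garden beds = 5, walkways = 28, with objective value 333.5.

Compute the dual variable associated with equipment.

Binding: equipment and mulch. Non-binding: crew (18 unused), soil (24 unused).
Slack constraints have shadow price 0 (complementary slackness).
From A_Bᵀ y = c: 1·y_equipment + 5·y_mulch = 13.5; 1·y_equipment + 1·y_mulch = 9.5.
Solving: y_equipment = 8.5, y_mulch = 1.
Shadow price of equipment = 8.5.

8.5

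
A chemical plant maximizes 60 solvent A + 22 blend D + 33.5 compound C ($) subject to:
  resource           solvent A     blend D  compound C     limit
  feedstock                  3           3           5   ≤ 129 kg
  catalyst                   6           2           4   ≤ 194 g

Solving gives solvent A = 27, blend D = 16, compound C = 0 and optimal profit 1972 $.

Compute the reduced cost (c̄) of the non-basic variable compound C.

Both feedstock and catalyst are binding at x*.
The binding rows give the dual system: 3·y_feedstock + 6·y_catalyst = 60 and 3·y_feedstock + 2·y_catalyst = 22.
This yields shadow prices y_feedstock = 1, y_catalyst = 9.5.
Reduced cost of compound C: c₃ − yᵀa₃ = 33.5 − (1·5 + 9.5·4) = 33.5 − 43 = -9.5.

-9.5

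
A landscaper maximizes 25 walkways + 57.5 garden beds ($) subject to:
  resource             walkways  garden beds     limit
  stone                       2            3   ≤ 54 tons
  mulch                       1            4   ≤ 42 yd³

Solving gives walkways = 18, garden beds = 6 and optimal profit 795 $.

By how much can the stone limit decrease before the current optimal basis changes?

22.5

Binding constraints: stone, mulch. The basis is B = [[2,3],[1,4]] with det 5.
Per unit decrease in stone, x* moves by d = (-0.8, 0.2).
The basis stays optimal until walkways reaches 0; allowable decrease = 22.5 tons.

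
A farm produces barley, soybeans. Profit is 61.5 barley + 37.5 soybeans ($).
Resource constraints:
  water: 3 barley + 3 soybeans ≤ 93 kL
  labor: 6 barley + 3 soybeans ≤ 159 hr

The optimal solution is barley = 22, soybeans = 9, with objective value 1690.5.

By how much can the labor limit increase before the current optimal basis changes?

27

Binding constraints: water, labor. The basis is B = [[3,3],[6,3]] with det -9.
Per unit increase in labor, x* moves by d = (0.3333, -0.3333).
The basis stays optimal until soybeans reaches 0; allowable increase = 27 hr.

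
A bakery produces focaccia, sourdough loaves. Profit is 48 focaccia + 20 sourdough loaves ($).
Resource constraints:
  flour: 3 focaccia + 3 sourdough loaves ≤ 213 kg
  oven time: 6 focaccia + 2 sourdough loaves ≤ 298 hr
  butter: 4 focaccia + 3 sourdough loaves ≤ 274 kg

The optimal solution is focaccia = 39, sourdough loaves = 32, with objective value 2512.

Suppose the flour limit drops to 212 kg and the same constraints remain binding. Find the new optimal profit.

2510

Binding: flour and oven time. Non-binding: butter (22 unused).
Since butter is not tight, its dual is 0.
The binding rows give the dual system: 3·y_flour + 6·y_oven time = 48 and 3·y_flour + 2·y_oven time = 20.
Solving: y_flour = 2, y_oven time = 7.
Δz = y_flour·Δb = 2 × (-1) = -2, so new z* = 2512 − 2 = 2510.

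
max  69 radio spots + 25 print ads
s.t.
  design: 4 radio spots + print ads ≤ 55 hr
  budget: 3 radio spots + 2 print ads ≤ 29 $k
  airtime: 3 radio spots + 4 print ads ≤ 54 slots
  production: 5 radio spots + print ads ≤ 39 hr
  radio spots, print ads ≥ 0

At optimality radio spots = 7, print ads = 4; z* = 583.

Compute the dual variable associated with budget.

At the optimum: design uses 32 of 55 (slack = 23); budget uses 29 of 29 (binding); airtime uses 37 of 54 (slack = 17); production uses 39 of 39 (binding).
By complementary slackness, y = 0 for the non-binding constraints.
The binding rows give the dual system: 3·y_budget + 5·y_production = 69 and 2·y_budget + 1·y_production = 25.
Solving: y_budget = 8, y_production = 9.
Shadow price of budget = 8.

8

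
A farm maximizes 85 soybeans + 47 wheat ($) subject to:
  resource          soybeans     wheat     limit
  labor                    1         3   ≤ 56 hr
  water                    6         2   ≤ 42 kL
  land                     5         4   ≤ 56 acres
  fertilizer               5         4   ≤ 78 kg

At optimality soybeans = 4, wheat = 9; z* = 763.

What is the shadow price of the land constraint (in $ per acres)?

8

At the optimum: labor uses 31 of 56 (slack = 25); water uses 42 of 42 (binding); land uses 56 of 56 (binding); fertilizer uses 56 of 78 (slack = 22).
Since labor, fertilizer are not tight, their duals are 0.
The binding rows give the dual system: 6·y_water + 5·y_land = 85 and 2·y_water + 4·y_land = 47.
→ y_water = 7.5 and y_land = 8.
Shadow price of land = 8.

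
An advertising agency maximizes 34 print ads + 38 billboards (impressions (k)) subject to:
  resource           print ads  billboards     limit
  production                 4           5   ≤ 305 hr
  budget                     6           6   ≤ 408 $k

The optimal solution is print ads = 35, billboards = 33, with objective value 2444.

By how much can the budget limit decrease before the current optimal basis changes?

42

Binding constraints: production, budget. The basis is B = [[4,5],[6,6]] with det -6.
Per unit decrease in budget, x* moves by d = (-0.8333, 0.6667).
The basis stays optimal until print ads reaches 0; allowable decrease = 42 $k.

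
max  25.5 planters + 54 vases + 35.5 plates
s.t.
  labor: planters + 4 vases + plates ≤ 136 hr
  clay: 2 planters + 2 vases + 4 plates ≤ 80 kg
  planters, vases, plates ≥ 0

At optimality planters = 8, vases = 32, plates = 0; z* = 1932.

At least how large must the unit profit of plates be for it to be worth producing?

41.5

Both labor and clay are binding at x*.
The binding rows give the dual system: 1·y_labor + 2·y_clay = 25.5 and 4·y_labor + 2·y_clay = 54.
→ y_labor = 9.5 and y_clay = 8.
plates enters the basis when its profit ≥ yᵀa₃ = 9.5·1 + 8·4 = 41.5.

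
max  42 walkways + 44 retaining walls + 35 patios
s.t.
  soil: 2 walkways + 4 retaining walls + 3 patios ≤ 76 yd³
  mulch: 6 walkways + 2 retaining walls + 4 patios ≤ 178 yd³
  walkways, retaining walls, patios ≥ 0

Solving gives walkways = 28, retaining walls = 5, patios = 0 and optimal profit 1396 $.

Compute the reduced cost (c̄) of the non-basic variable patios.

Check each constraint at x*: soil 76/76 (tight); mulch 178/178 (tight).
Dual feasibility on the basic columns requires 2·y_soil + 6·y_mulch = 42, 4·y_soil + 2·y_mulch = 44.
This yields shadow prices y_soil = 9, y_mulch = 4.
Reduced cost of patios: c₃ − yᵀa₃ = 35 − (9·3 + 4·4) = 35 − 43 = -8.

-8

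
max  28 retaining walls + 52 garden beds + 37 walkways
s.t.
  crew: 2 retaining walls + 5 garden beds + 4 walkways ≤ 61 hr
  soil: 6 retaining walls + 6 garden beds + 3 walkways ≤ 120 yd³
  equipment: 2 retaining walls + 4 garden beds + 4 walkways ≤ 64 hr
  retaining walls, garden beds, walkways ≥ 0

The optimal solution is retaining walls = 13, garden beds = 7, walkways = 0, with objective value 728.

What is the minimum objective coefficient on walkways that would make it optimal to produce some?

38

Binding: crew and soil. Non-binding: equipment (10 unused).
Since equipment is not tight, its dual is 0.
From A_Bᵀ y = c: 2·y_crew + 6·y_soil = 28; 5·y_crew + 6·y_soil = 52.
Solving: y_crew = 8, y_soil = 2.
walkways enters the basis when its profit ≥ yᵀa₃ = 8·4 + 2·3 = 38.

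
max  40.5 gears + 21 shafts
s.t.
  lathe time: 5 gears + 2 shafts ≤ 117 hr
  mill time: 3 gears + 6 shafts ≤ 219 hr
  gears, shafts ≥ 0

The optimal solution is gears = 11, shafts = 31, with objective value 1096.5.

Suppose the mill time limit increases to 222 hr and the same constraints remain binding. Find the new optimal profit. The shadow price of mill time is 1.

1099.5

Δb = 3, so new z* = 1096.5 + (1)·(3) = 1096.5 + 3 = 1099.5.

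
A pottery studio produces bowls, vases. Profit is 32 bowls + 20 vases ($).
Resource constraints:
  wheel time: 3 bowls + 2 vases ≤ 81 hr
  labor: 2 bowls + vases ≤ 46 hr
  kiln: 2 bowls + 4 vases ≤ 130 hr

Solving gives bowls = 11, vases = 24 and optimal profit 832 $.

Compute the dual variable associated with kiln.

0

Binding: wheel time and labor. Non-binding: kiln (12 unused).
Slack constraints have shadow price 0 (complementary slackness).
From A_Bᵀ y = c: 3·y_wheel time + 2·y_labor = 32; 2·y_wheel time + 1·y_labor = 20.
This yields shadow prices y_wheel time = 8, y_labor = 4.
Shadow price of kiln = 0.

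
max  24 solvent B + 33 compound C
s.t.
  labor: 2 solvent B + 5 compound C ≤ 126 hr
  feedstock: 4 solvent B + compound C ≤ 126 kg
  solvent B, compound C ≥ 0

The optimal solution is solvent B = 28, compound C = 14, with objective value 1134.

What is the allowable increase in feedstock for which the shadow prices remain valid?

Binding constraints: labor, feedstock. The basis is B = [[2,5],[4,1]] with det -18.
Per unit increase in feedstock, x* moves by d = (0.2778, -0.1111).
The basis stays optimal until compound C reaches 0; allowable increase = 126 kg.

126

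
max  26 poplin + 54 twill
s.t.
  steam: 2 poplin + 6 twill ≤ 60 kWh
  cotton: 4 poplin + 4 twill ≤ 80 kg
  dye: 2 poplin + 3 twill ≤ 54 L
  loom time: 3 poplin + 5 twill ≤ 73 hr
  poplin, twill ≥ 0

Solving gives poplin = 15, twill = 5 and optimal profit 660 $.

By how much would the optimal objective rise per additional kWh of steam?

7

At the optimum: steam uses 60 of 60 (binding); cotton uses 80 of 80 (binding); dye uses 45 of 54 (slack = 9); loom time uses 70 of 73 (slack = 3).
Slack constraints have shadow price 0 (complementary slackness).
The binding rows give the dual system: 2·y_steam + 4·y_cotton = 26 and 6·y_steam + 4·y_cotton = 54.
→ y_steam = 7 and y_cotton = 3.
Shadow price of steam = 7.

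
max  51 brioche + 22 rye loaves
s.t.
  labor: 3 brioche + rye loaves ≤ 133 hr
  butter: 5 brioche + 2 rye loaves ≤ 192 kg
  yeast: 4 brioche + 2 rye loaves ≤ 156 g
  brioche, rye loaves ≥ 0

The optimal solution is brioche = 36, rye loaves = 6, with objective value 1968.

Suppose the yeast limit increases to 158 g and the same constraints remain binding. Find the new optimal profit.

Binding: butter and yeast. Non-binding: labor (19 unused).
Since labor is not tight, its dual is 0.
From A_Bᵀ y = c: 5·y_butter + 4·y_yeast = 51; 2·y_butter + 2·y_yeast = 22.
→ y_butter = 7 and y_yeast = 4.
Δz = y_yeast·Δb = 4 × (2) = 8, so new z* = 1968 + 8 = 1976.

1976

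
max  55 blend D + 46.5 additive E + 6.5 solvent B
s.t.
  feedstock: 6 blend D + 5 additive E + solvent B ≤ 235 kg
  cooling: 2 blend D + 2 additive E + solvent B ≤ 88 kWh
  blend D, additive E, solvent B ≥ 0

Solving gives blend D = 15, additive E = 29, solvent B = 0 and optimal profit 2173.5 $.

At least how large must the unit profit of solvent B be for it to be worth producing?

10.5

Both feedstock and cooling are binding at x*.
The binding rows give the dual system: 6·y_feedstock + 2·y_cooling = 55 and 5·y_feedstock + 2·y_cooling = 46.5.
This yields shadow prices y_feedstock = 8.5, y_cooling = 2.
solvent B enters the basis when its profit ≥ yᵀa₃ = 8.5·1 + 2·1 = 10.5.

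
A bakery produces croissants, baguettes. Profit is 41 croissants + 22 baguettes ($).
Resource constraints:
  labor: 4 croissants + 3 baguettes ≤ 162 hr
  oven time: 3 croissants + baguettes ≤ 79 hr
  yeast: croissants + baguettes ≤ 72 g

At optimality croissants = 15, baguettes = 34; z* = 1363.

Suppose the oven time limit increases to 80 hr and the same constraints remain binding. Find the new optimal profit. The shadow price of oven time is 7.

Δb = 1, so new z* = 1363 + (7)·(1) = 1363 + 7 = 1370.

1370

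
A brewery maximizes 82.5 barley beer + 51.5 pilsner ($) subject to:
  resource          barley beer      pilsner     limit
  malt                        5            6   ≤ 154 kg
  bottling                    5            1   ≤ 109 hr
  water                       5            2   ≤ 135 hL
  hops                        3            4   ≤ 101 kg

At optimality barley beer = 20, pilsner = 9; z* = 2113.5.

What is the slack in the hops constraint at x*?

hops used = 3·20 + 4·9 = 96; slack = 101 − 96 = 5.

5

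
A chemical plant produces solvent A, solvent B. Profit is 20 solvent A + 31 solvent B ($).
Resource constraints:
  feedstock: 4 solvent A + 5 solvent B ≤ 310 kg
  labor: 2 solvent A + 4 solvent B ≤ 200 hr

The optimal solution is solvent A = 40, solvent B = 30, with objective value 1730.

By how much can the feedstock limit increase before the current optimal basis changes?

Binding constraints: feedstock, labor. The basis is B = [[4,5],[2,4]] with det 6.
Per unit increase in feedstock, x* moves by d = (0.6667, -0.3333).
The basis stays optimal until solvent B reaches 0; allowable increase = 90 kg.

90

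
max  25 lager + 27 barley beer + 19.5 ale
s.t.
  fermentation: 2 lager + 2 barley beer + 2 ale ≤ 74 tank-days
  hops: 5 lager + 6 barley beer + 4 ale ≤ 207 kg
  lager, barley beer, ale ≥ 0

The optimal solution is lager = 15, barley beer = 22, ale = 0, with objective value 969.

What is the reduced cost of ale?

At the optimum: fermentation uses 74 of 74 (binding); hops uses 207 of 207 (binding).
From A_Bᵀ y = c: 2·y_fermentation + 5·y_hops = 25; 2·y_fermentation + 6·y_hops = 27.
This yields shadow prices y_fermentation = 7.5, y_hops = 2.
Reduced cost of ale: c₃ − yᵀa₃ = 19.5 − (7.5·2 + 2·4) = 19.5 − 23 = -3.5.

-3.5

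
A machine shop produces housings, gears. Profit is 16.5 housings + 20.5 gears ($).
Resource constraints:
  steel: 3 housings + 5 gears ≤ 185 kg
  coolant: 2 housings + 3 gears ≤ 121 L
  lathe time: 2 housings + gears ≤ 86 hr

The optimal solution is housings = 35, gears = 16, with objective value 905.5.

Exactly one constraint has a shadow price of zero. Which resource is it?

steel: 185/185 (binding)
coolant: 118/121 (slack 3)
lathe time: 86/86 (binding)
By complementary slackness, a constraint with positive slack has shadow price 0 → coolant.

coolant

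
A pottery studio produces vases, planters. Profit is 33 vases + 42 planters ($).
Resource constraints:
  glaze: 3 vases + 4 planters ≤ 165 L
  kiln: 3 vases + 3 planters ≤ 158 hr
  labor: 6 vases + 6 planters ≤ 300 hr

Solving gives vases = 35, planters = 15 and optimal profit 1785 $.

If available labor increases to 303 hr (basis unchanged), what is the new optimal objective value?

Check each constraint at x*: glaze 165/165 (tight); kiln 150/158 (slack 8); labor 300/300 (tight).
Slack constraints have shadow price 0 (complementary slackness).
The binding rows give the dual system: 3·y_glaze + 6·y_labor = 33 and 4·y_glaze + 6·y_labor = 42.
This yields shadow prices y_glaze = 9, y_labor = 1.
Δz = y_labor·Δb = 1 × (3) = 3, so new z* = 1785 + 3 = 1788.

1788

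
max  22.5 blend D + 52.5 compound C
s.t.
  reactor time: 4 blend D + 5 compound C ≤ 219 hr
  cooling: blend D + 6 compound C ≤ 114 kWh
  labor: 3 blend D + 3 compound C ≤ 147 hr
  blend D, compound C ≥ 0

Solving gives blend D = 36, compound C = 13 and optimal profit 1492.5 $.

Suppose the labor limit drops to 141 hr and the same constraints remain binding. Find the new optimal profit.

1459.5

Binding: cooling and labor. Non-binding: reactor time (10 unused).
Since reactor time is not tight, its dual is 0.
From A_Bᵀ y = c: 1·y_cooling + 3·y_labor = 22.5; 6·y_cooling + 3·y_labor = 52.5.
This yields shadow prices y_cooling = 6, y_labor = 5.5.
Δz = y_labor·Δb = 5.5 × (-6) = -33, so new z* = 1492.5 − 33 = 1459.5.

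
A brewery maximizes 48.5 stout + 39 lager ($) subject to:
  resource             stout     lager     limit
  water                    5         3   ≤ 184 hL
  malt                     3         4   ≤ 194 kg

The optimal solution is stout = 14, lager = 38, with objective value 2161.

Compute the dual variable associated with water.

Check each constraint at x*: water 184/184 (tight); malt 194/194 (tight).
Dual feasibility on the basic columns requires 5·y_water + 3·y_malt = 48.5, 3·y_water + 4·y_malt = 39.
→ y_water = 7 and y_malt = 4.5.
Shadow price of water = 7.

7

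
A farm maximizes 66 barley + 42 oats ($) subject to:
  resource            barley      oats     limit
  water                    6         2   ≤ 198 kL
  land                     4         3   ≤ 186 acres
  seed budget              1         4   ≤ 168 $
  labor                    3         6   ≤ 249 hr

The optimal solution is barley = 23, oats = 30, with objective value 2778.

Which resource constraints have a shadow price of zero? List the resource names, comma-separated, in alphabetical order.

land, seed budget

water: 198/198 (binding)
land: 182/186 (slack 4)
seed budget: 143/168 (slack 25)
labor: 249/249 (binding)
By complementary slackness, a constraint with positive slack has shadow price 0 → land, seed budget.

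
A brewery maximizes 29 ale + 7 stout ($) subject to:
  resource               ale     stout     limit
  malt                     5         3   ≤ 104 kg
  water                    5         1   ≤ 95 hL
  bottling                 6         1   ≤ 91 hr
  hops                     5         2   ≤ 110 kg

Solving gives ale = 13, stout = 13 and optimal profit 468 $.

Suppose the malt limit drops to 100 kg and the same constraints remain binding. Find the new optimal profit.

464

At the optimum: malt uses 104 of 104 (binding); water uses 78 of 95 (slack = 17); bottling uses 91 of 91 (binding); hops uses 91 of 110 (slack = 19).
Since water, hops are not tight, their duals are 0.
Dual feasibility on the basic columns requires 5·y_malt + 6·y_bottling = 29, 3·y_malt + 1·y_bottling = 7.
Solving: y_malt = 1, y_bottling = 4.
Δz = y_malt·Δb = 1 × (-4) = -4, so new z* = 468 − 4 = 464.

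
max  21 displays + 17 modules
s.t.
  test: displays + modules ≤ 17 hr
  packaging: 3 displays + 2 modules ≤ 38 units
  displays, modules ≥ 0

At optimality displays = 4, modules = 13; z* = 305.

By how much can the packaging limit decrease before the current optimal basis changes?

4

Binding constraints: test, packaging. The basis is B = [[1,1],[3,2]] with det -1.
Per unit decrease in packaging, x* moves by d = (-1, 1).
The basis stays optimal until displays reaches 0; allowable decrease = 4 units.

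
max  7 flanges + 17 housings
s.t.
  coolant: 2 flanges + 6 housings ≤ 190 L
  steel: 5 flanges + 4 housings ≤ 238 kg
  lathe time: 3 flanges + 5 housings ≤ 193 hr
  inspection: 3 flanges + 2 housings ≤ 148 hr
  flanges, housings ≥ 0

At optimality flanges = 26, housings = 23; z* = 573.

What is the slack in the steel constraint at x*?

steel used = 5·26 + 4·23 = 222; slack = 238 − 222 = 16.

16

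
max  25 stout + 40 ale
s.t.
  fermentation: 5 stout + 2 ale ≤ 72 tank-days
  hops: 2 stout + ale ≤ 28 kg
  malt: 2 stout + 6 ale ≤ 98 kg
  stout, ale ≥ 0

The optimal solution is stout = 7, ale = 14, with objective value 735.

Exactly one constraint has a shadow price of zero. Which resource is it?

fermentation: 63/72 (slack 9)
hops: 28/28 (binding)
malt: 98/98 (binding)
By complementary slackness, a constraint with positive slack has shadow price 0 → fermentation.

fermentation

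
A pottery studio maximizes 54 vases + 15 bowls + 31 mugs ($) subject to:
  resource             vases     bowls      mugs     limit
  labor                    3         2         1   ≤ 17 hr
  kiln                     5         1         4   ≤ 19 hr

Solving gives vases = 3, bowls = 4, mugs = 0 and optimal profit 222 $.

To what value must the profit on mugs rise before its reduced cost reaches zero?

39

Check each constraint at x*: labor 17/17 (tight); kiln 19/19 (tight).
The binding rows give the dual system: 3·y_labor + 5·y_kiln = 54 and 2·y_labor + 1·y_kiln = 15.
This yields shadow prices y_labor = 3, y_kiln = 9.
mugs enters the basis when its profit ≥ yᵀa₃ = 3·1 + 9·4 = 39.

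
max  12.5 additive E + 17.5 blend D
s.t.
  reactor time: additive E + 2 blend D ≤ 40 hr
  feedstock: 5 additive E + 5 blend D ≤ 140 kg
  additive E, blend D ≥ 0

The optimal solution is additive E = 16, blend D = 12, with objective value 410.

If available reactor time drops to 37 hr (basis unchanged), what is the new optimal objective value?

At the optimum: reactor time uses 40 of 40 (binding); feedstock uses 140 of 140 (binding).
From A_Bᵀ y = c: 1·y_reactor time + 5·y_feedstock = 12.5; 2·y_reactor time + 5·y_feedstock = 17.5.
→ y_reactor time = 5 and y_feedstock = 1.5.
Δz = y_reactor time·Δb = 5 × (-3) = -15, so new z* = 410 − 15 = 395.

395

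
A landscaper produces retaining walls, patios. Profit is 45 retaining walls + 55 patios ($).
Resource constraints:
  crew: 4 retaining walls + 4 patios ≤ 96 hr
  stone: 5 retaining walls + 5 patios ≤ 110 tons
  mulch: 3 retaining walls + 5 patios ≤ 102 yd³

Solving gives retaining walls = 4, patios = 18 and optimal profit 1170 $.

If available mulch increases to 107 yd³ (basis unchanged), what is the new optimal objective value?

Check each constraint at x*: crew 88/96 (slack 8); stone 110/110 (tight); mulch 102/102 (tight).
Slack constraints have shadow price 0 (complementary slackness).
From A_Bᵀ y = c: 5·y_stone + 3·y_mulch = 45; 5·y_stone + 5·y_mulch = 55.
→ y_stone = 6 and y_mulch = 5.
Δz = y_mulch·Δb = 5 × (5) = 25, so new z* = 1170 + 25 = 1195.

1195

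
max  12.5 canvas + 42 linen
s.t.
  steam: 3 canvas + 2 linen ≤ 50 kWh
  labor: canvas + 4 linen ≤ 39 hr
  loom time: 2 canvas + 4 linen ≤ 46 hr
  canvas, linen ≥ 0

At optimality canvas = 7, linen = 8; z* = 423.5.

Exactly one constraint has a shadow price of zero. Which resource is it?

steam: 37/50 (slack 13)
labor: 39/39 (binding)
loom time: 46/46 (binding)
By complementary slackness, a constraint with positive slack has shadow price 0 → steam.

steam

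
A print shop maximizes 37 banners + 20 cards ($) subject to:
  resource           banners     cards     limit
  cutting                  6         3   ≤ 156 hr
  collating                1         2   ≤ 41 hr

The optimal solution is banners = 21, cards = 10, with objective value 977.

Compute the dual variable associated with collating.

Both cutting and collating are binding at x*.
Dual feasibility on the basic columns requires 6·y_cutting + 1·y_collating = 37, 3·y_cutting + 2·y_collating = 20.
This yields shadow prices y_cutting = 6, y_collating = 1.
Shadow price of collating = 1.

1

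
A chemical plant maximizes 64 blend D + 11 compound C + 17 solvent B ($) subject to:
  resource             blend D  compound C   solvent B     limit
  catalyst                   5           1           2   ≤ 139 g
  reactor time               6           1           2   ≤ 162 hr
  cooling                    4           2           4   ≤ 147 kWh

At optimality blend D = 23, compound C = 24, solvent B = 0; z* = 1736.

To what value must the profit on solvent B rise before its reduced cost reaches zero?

Binding: catalyst and reactor time. Non-binding: cooling (7 unused).
Slack constraints have shadow price 0 (complementary slackness).
The binding rows give the dual system: 5·y_catalyst + 6·y_reactor time = 64 and 1·y_catalyst + 1·y_reactor time = 11.
→ y_catalyst = 2 and y_reactor time = 9.
solvent B enters the basis when its profit ≥ yᵀa₃ = 2·2 + 9·2 = 22.

22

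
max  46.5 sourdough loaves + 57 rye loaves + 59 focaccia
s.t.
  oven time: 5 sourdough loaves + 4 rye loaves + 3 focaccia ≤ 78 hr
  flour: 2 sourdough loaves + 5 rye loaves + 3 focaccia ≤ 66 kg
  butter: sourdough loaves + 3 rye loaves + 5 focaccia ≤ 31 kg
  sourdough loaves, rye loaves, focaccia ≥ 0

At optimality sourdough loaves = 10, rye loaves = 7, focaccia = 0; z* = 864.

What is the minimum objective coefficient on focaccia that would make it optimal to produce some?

67.5

Binding: oven time and butter. Non-binding: flour (11 unused).
Slack constraints have shadow price 0 (complementary slackness).
The binding rows give the dual system: 5·y_oven time + 1·y_butter = 46.5 and 4·y_oven time + 3·y_butter = 57.
→ y_oven time = 7.5 and y_butter = 9.
focaccia enters the basis when its profit ≥ yᵀa₃ = 7.5·3 + 9·5 = 67.5.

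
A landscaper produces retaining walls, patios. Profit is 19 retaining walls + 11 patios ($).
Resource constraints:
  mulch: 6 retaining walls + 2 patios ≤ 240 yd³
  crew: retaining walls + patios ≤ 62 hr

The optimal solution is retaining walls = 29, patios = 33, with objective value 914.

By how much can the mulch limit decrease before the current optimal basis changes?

Binding constraints: mulch, crew. The basis is B = [[6,2],[1,1]] with det 4.
Per unit decrease in mulch, x* moves by d = (-0.25, 0.25).
The basis stays optimal until retaining walls reaches 0; allowable decrease = 116 yd³.

116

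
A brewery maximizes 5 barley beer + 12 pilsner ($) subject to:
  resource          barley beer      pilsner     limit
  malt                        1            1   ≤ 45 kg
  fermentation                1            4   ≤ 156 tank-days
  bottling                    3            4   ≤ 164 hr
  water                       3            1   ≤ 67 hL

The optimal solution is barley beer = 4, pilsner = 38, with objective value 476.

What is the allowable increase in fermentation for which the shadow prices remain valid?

8

Binding constraints: fermentation, bottling. The basis is B = [[1,4],[3,4]] with det -8.
Per unit increase in fermentation, x* moves by d = (-0.5, 0.375).
The basis stays optimal until barley beer reaches 0; allowable increase = 8 tank-days.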